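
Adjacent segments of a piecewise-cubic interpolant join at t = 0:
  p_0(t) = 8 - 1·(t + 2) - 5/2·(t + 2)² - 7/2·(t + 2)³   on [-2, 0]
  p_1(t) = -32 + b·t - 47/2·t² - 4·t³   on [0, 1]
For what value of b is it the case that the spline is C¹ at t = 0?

-53

p_0'(t) = -1 - 5·(t + 2) - 21/2·(t + 2)², so p_0'(0) = -53. On the right, p_1'(0) = b, so b = -53.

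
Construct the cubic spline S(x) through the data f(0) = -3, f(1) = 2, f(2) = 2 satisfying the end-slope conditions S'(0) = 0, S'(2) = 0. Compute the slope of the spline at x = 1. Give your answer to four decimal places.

Let M_i = S''(x_i). Step sizes h_i = 1, 1; slopes of the chords Δ_i = (y_(i+1) - y_i)/h_i = 5, 0.
  1·M_0 + 4·M_1 + 1·M_2 = 6(Δ_1 - Δ_0) = -30
Clamped end conditions give two more equations: 2h_0·M_0 + h_0·M_1 = 6(Δ_0 - S'(0)) = 30 and h_1·M_1 + 2h_1·M_2 = 6(S'(2) - Δ_1) = 0.
Solving: M_0 = 45/2, M_1 = -15, M_2 = 15/2.
On [1, 2], S'(x) = b_1 + 2c_1·(x - 1) + 3d_1·(x - 1)² with b_1 = Δ_1 - h_1(2M_1 + M_2)/6 = 15/4, c_1 = M_1/2 = -15/2, d_1 = (M_2 - M_1)/(6h_1) = 15/4. So S'(1) = 15/4.

3.7500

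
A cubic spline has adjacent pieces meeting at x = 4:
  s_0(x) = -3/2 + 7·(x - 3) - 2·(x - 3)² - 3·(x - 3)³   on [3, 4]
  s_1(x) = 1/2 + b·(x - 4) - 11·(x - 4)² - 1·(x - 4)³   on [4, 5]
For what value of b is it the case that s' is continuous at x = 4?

s_0'(x) = 7 - 4·(x - 3) - 9·(x - 3)², so s_0'(4) = -6. On the right, s_1'(4) = b, so b = -6.

-6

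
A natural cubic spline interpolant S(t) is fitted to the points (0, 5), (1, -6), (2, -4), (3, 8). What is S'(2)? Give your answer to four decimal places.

Write M_i for S''(x_i). With h_i = 1, 1, 1 and divided differences Δ_i = -11, 2, 12, the continuity of S' gives the tridiagonal system
  1·M_0 + 4·M_1 + 1·M_2 = 6(Δ_1 - Δ_0) = 78
  1·M_1 + 4·M_2 + 1·M_3 = 6(Δ_2 - Δ_1) = 60
Natural end conditions: M_0 = M_3 = 0.
Forward elimination and back-substitution give M_0 = 0, M_1 = 84/5, M_2 = 54/5, M_3 = 0.
On [2, 3], S'(t) = b_2 + 2c_2·(t - 2) + 3d_2·(t - 2)² with b_2 = Δ_2 - h_2(2M_2 + M_3)/6 = 42/5, c_2 = M_2/2 = 27/5, d_2 = (M_3 - M_2)/(6h_2) = -9/5. So S'(2) = 42/5.

8.4000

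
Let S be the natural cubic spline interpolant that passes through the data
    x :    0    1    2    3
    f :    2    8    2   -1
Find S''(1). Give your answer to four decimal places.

-20.4000

Write M_i for S''(x_i). With h_i = 1, 1, 1 and divided differences Δ_i = 6, -6, -3, the continuity of S' gives the tridiagonal system
  1·M_0 + 4·M_1 + 1·M_2 = 6(Δ_1 - Δ_0) = -72
  1·M_1 + 4·M_2 + 1·M_3 = 6(Δ_2 - Δ_1) = 18
Natural end conditions: M_0 = M_3 = 0.
Solving the tridiagonal system: M_0 = 0, M_1 = -102/5, M_2 = 48/5, M_3 = 0.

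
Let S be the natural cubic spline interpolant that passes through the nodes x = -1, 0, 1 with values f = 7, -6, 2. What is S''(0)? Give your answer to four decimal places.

31.5000

With σ_i denoting the second derivative at x_i, h_i = 1, 1, and Δ_i = (y_(i+1) − y_i)/h_i = -13, 8:
  1·σ_0 + 4·σ_1 + 1·σ_2 = 6(Δ_1 - Δ_0) = 126
Natural end conditions: σ_0 = σ_2 = 0.
Forward elimination and back-substitution give σ_0 = 0, σ_1 = 63/2, σ_2 = 0.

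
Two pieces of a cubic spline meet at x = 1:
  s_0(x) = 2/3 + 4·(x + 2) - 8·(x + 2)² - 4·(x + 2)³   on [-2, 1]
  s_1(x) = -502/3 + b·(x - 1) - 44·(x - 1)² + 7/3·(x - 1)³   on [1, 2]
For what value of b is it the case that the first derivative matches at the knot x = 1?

-152

s_0'(x) = 4 - 16·(x + 2) - 12·(x + 2)², so s_0'(1) = -152. On the right, s_1'(1) = b, so b = -152.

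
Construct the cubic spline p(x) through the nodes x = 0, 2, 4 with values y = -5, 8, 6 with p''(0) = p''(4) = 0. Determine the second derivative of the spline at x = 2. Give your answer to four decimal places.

Put M_i = p'' at the i-th knot. Here h = (2, 2) and Δ = (13/2, -1), so the interior equations h_(i-1)·M_(i-1) + 2(h_(i-1)+h_i)·M_i + h_i·M_(i+1) = 6(Δ_i − Δ_(i-1)) read
  2·M_0 + 8·M_1 + 2·M_2 = 6(Δ_1 - Δ_0) = -45
Natural end conditions: M_0 = M_2 = 0.
Forward elimination and back-substitution give M_0 = 0, M_1 = -45/8, M_2 = 0.

-5.6250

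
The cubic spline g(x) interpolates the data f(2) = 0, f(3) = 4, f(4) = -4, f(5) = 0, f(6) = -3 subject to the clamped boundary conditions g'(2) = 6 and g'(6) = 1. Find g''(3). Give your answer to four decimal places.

Put m_i = g'' at the i-th knot. Here h = (1, 1, 1, 1) and Δ = (4, -8, 4, -3), so the interior equations h_(i-1)·m_(i-1) + 2(h_(i-1)+h_i)·m_i + h_i·m_(i+1) = 6(Δ_i − Δ_(i-1)) read
  1·m_0 + 4·m_1 + 1·m_2 = 6(Δ_1 - Δ_0) = -72
  1·m_1 + 4·m_2 + 1·m_3 = 6(Δ_2 - Δ_1) = 72
  1·m_2 + 4·m_3 + 1·m_4 = 6(Δ_3 - Δ_2) = -42
Clamped end conditions give two more equations: 2h_0·m_0 + h_0·m_1 = 6(Δ_0 - g'(2)) = -12 and h_3·m_3 + 2h_3·m_4 = 6(g'(6) - Δ_3) = 24.
Solving the tridiagonal system: m_0 = 55/7, m_1 = -194/7, m_2 = 31, m_3 = -170/7, m_4 = 169/7.

-27.7143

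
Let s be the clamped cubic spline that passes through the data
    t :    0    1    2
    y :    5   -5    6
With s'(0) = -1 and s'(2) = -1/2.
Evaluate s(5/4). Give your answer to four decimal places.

Let m_i = s''(x_i). Step sizes h_i = 1, 1; slopes of the chords Δ_i = (y_(i+1) - y_i)/h_i = -10, 11.
  1·m_0 + 4·m_1 + 1·m_2 = 6(Δ_1 - Δ_0) = 126
Clamped end conditions give two more equations: 2h_0·m_0 + h_0·m_1 = 6(Δ_0 - s'(0)) = -54 and h_1·m_1 + 2h_1·m_2 = 6(s'(2) - Δ_1) = -69.
Forward elimination and back-substitution give m_0 = -233/4, m_1 = 125/2, m_2 = -263/4.
On [1, 2], s(t) = -5 + 9/8·(t - 1) + 125/4·(t - 1)² - 171/8·(t - 1)³.
With (t - 1) = 1/4: s(5/4) = -1587/512.

-3.0996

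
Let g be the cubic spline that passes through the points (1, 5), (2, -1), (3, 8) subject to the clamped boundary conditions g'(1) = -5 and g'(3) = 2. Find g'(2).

3

Put m_i = g'' at the i-th knot. Here h = (1, 1) and Δ = (-6, 9), so the interior equations h_(i-1)·m_(i-1) + 2(h_(i-1)+h_i)·m_i + h_i·m_(i+1) = 6(Δ_i − Δ_(i-1)) read
  1·m_0 + 4·m_1 + 1·m_2 = 6(Δ_1 - Δ_0) = 90
Clamped end conditions give two more equations: 2h_0·m_0 + h_0·m_1 = 6(Δ_0 - g'(1)) = -6 and h_1·m_1 + 2h_1·m_2 = 6(g'(3) - Δ_1) = -42.
Solving: m_0 = -22, m_1 = 38, m_2 = -40.
On [2, 3], g'(x) = b_1 + 2c_1·(x - 2) + 3d_1·(x - 2)² with b_1 = Δ_1 - h_1(2m_1 + m_2)/6 = 3, c_1 = m_1/2 = 19, d_1 = (m_2 - m_1)/(6h_1) = -13. So g'(2) = 3.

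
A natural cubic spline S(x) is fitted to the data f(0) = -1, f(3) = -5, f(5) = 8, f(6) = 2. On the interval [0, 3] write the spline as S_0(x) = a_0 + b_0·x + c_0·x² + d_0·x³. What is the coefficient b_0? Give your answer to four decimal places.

With σ_i denoting the second derivative at x_i, h_i = 3, 2, 1, and Δ_i = (y_(i+1) − y_i)/h_i = -4/3, 13/2, -6:
  3·σ_0 + 10·σ_1 + 2·σ_2 = 6(Δ_1 - Δ_0) = 47
  2·σ_1 + 6·σ_2 + 1·σ_3 = 6(Δ_2 - Δ_1) = -75
Natural end conditions: σ_0 = σ_3 = 0.
Solving: σ_0 = 0, σ_1 = 54/7, σ_2 = -211/14, σ_3 = 0.
On [0, 3], with S_0(x) = a_0 + b_0·x + c_0·x² + d_0·x³: c_0 = σ_0/2 = 0, d_0 = (σ_1 - σ_0)/(6h_0) = 3/7, b_0 = Δ_0 - h_0(2σ_0 + σ_1)/6 = -109/21.

-5.1905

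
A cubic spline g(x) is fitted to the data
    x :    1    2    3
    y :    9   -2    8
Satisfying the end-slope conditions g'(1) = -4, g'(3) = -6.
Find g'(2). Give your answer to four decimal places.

Put M_i = g'' at the i-th knot. Here h = (1, 1) and Δ = (-11, 10), so the interior equations h_(i-1)·M_(i-1) + 2(h_(i-1)+h_i)·M_i + h_i·M_(i+1) = 6(Δ_i − Δ_(i-1)) read
  1·M_0 + 4·M_1 + 1·M_2 = 6(Δ_1 - Δ_0) = 126
Clamped end conditions give two more equations: 2h_0·M_0 + h_0·M_1 = 6(Δ_0 - g'(1)) = -42 and h_1·M_1 + 2h_1·M_2 = 6(g'(3) - Δ_1) = -96.
Hence M_0 = -107/2, M_1 = 65, M_2 = -161/2.
On [2, 3], g'(x) = b_1 + 2c_1·(x - 2) + 3d_1·(x - 2)² with b_1 = Δ_1 - h_1(2M_1 + M_2)/6 = 7/4, c_1 = M_1/2 = 65/2, d_1 = (M_2 - M_1)/(6h_1) = -97/4. So g'(2) = 7/4.

1.7500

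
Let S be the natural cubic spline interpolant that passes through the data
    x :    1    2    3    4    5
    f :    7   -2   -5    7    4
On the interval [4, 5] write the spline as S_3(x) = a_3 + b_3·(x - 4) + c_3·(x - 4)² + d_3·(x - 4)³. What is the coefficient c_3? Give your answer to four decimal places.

With σ_i denoting the second derivative at x_i, h_i = 1, 1, 1, 1, and Δ_i = (y_(i+1) − y_i)/h_i = -9, -3, 12, -3:
  1·σ_0 + 4·σ_1 + 1·σ_2 = 6(Δ_1 - Δ_0) = 36
  1·σ_1 + 4·σ_2 + 1·σ_3 = 6(Δ_2 - Δ_1) = 90
  1·σ_2 + 4·σ_3 + 1·σ_4 = 6(Δ_3 - Δ_2) = -90
Natural end conditions: σ_0 = σ_4 = 0.
Hence σ_0 = 0, σ_1 = 45/28, σ_2 = 207/7, σ_3 = -837/28, σ_4 = 0.
On [4, 5], with S_3(x) = a_3 + b_3·(x - 4) + c_3·(x - 4)² + d_3·(x - 4)³: c_3 = σ_3/2 = -837/56, d_3 = (σ_4 - σ_3)/(6h_3) = 279/56, b_3 = Δ_3 - h_3(2σ_3 + σ_4)/6 = 195/28.

-14.9464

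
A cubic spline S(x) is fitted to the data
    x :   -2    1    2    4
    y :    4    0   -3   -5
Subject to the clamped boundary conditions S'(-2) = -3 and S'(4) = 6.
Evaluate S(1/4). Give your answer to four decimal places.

With σ_i denoting the second derivative at x_i, h_i = 3, 1, 2, and Δ_i = (y_(i+1) − y_i)/h_i = -4/3, -3, -1:
  3·σ_0 + 8·σ_1 + 1·σ_2 = 6(Δ_1 - Δ_0) = -10
  1·σ_1 + 6·σ_2 + 2·σ_3 = 6(Δ_2 - Δ_1) = 12
Clamped end conditions give two more equations: 2h_0·σ_0 + h_0·σ_1 = 6(Δ_0 - S'(-2)) = 10 and h_2·σ_2 + 2h_2·σ_3 = 6(S'(4) - Δ_2) = 42.
Solving: σ_0 = 19/7, σ_1 = -44/21, σ_2 = -29/21, σ_3 = 235/21.
On [-2, 1], S(x) = 4 - 3·(x + 2) + 19/14·(x + 2)² - 101/378·(x + 2)³.
With (x + 2) = 9/4: S(1/4) = 965/896.

1.0770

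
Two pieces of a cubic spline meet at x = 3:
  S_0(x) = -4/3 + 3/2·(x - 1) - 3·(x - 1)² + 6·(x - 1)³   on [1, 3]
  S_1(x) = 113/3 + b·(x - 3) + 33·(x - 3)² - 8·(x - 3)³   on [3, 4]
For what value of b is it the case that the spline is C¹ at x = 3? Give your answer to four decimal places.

61.5000

S_0'(x) = 3/2 - 6·(x - 1) + 18·(x - 1)², so S_0'(3) = 123/2. On the right, S_1'(3) = b, so b = 123/2.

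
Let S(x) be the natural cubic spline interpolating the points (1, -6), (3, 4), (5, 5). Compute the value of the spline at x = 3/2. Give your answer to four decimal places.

-2.9727

Put M_i = S'' at the i-th knot. Here h = (2, 2) and Δ = (5, 1/2), so the interior equations h_(i-1)·M_(i-1) + 2(h_(i-1)+h_i)·M_i + h_i·M_(i+1) = 6(Δ_i − Δ_(i-1)) read
  2·M_0 + 8·M_1 + 2·M_2 = 6(Δ_1 - Δ_0) = -27
Natural end conditions: M_0 = M_2 = 0.
Solving the tridiagonal system: M_0 = 0, M_1 = -27/8, M_2 = 0.
On [1, 3], S(x) = -6 + 49/8·(x - 1) + 0·(x - 1)² - 9/32·(x - 1)³.
With (x - 1) = 1/2: S(3/2) = -761/256.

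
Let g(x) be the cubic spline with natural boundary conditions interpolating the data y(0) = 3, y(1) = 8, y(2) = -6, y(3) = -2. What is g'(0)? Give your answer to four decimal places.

11.2667

Write M_i for g''(x_i). With h_i = 1, 1, 1 and divided differences Δ_i = 5, -14, 4, the continuity of g' gives the tridiagonal system
  1·M_0 + 4·M_1 + 1·M_2 = 6(Δ_1 - Δ_0) = -114
  1·M_1 + 4·M_2 + 1·M_3 = 6(Δ_2 - Δ_1) = 108
Natural end conditions: M_0 = M_3 = 0.
Solving the tridiagonal system: M_0 = 0, M_1 = -188/5, M_2 = 182/5, M_3 = 0.
On [0, 1], g'(x) = b_0 + 2c_0·x + 3d_0·x² with b_0 = Δ_0 - h_0(2M_0 + M_1)/6 = 169/15, c_0 = M_0/2 = 0, d_0 = (M_1 - M_0)/(6h_0) = -94/15. So g'(0) = 169/15.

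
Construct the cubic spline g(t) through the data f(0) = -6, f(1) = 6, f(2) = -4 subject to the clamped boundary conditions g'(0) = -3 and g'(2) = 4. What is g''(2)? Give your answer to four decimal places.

With M_i denoting the second derivative at x_i, h_i = 1, 1, and Δ_i = (y_(i+1) − y_i)/h_i = 12, -10:
  1·M_0 + 4·M_1 + 1·M_2 = 6(Δ_1 - Δ_0) = -132
Clamped end conditions give two more equations: 2h_0·M_0 + h_0·M_1 = 6(Δ_0 - g'(0)) = 90 and h_1·M_1 + 2h_1·M_2 = 6(g'(2) - Δ_1) = 84.
Solving: M_0 = 163/2, M_1 = -73, M_2 = 157/2.

78.5000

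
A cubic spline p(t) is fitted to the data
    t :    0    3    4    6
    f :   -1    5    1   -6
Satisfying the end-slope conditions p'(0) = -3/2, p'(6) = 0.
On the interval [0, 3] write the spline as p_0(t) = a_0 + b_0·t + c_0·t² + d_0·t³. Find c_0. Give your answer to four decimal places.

Let m_i = p''(x_i). Step sizes h_i = 3, 1, 2; slopes of the chords Δ_i = (y_(i+1) - y_i)/h_i = 2, -4, -7/2.
  3·m_0 + 8·m_1 + 1·m_2 = 6(Δ_1 - Δ_0) = -36
  1·m_1 + 6·m_2 + 2·m_3 = 6(Δ_2 - Δ_1) = 3
Clamped end conditions give two more equations: 2h_0·m_0 + h_0·m_1 = 6(Δ_0 - p'(0)) = 21 and h_2·m_2 + 2h_2·m_3 = 6(p'(6) - Δ_2) = 21.
Solving: m_0 = 99/14, m_1 = -50/7, m_2 = -1/14, m_3 = 37/7.
On [0, 3], with p_0(t) = a_0 + b_0·t + c_0·t² + d_0·t³: c_0 = m_0/2 = 99/28, d_0 = (m_1 - m_0)/(6h_0) = -199/252, b_0 = Δ_0 - h_0(2m_0 + m_1)/6 = -3/2.

3.5357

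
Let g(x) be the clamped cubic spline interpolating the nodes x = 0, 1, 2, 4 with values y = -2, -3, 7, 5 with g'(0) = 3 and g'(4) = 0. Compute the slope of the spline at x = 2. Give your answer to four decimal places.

With M_i denoting the second derivative at x_i, h_i = 1, 1, 2, and Δ_i = (y_(i+1) − y_i)/h_i = -1, 10, -1:
  1·M_0 + 4·M_1 + 1·M_2 = 6(Δ_1 - Δ_0) = 66
  1·M_1 + 6·M_2 + 2·M_3 = 6(Δ_2 - Δ_1) = -66
Clamped end conditions give two more equations: 2h_0·M_0 + h_0·M_1 = 6(Δ_0 - g'(0)) = -24 and h_2·M_2 + 2h_2·M_3 = 6(g'(4) - Δ_2) = 6.
Solving the tridiagonal system: M_0 = -285/11, M_1 = 306/11, M_2 = -213/11, M_3 = 123/11.
On [2, 4], g'(x) = b_2 + 2c_2·(x - 2) + 3d_2·(x - 2)² with b_2 = Δ_2 - h_2(2M_2 + M_3)/6 = 90/11, c_2 = M_2/2 = -213/22, d_2 = (M_3 - M_2)/(6h_2) = 28/11. So g'(2) = 90/11.

8.1818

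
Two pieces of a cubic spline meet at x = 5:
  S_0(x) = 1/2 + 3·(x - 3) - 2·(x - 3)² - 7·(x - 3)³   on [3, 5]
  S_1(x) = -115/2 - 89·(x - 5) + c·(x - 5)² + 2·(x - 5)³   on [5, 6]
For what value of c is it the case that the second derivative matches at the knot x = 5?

-44

S_0''(x) = -4 - 42·(x - 3), so S_0''(5) = -88. On the right, S_1''(5) = 2c, so c = -44.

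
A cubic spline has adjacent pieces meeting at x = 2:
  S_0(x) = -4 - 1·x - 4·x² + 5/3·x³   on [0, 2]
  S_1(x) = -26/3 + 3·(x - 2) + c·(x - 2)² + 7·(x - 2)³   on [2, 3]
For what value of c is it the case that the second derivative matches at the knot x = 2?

6

S_0''(x) = -8 + 10·x, so S_0''(2) = 12. On the right, S_1''(2) = 2c, so c = 6.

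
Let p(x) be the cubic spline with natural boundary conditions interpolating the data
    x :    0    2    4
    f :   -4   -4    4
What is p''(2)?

3

With σ_i denoting the second derivative at x_i, h_i = 2, 2, and Δ_i = (y_(i+1) − y_i)/h_i = 0, 4:
  2·σ_0 + 8·σ_1 + 2·σ_2 = 6(Δ_1 - Δ_0) = 24
Natural end conditions: σ_0 = σ_2 = 0.
Hence σ_0 = 0, σ_1 = 3, σ_2 = 0.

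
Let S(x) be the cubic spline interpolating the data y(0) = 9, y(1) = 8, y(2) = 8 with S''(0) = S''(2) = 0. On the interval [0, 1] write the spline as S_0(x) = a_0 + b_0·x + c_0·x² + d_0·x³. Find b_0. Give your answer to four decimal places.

Put m_i = S'' at the i-th knot. Here h = (1, 1) and Δ = (-1, 0), so the interior equations h_(i-1)·m_(i-1) + 2(h_(i-1)+h_i)·m_i + h_i·m_(i+1) = 6(Δ_i − Δ_(i-1)) read
  1·m_0 + 4·m_1 + 1·m_2 = 6(Δ_1 - Δ_0) = 6
Natural end conditions: m_0 = m_2 = 0.
Forward elimination and back-substitution give m_0 = 0, m_1 = 3/2, m_2 = 0.
On [0, 1], with S_0(x) = a_0 + b_0·x + c_0·x² + d_0·x³: c_0 = m_0/2 = 0, d_0 = (m_1 - m_0)/(6h_0) = 1/4, b_0 = Δ_0 - h_0(2m_0 + m_1)/6 = -5/4.

-1.2500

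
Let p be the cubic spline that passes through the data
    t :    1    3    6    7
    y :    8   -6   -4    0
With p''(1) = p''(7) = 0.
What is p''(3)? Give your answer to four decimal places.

4.3380

With σ_i denoting the second derivative at x_i, h_i = 2, 3, 1, and Δ_i = (y_(i+1) − y_i)/h_i = -7, 2/3, 4:
  2·σ_0 + 10·σ_1 + 3·σ_2 = 6(Δ_1 - Δ_0) = 46
  3·σ_1 + 8·σ_2 + 1·σ_3 = 6(Δ_2 - Δ_1) = 20
Natural end conditions: σ_0 = σ_3 = 0.
Hence σ_0 = 0, σ_1 = 308/71, σ_2 = 62/71, σ_3 = 0.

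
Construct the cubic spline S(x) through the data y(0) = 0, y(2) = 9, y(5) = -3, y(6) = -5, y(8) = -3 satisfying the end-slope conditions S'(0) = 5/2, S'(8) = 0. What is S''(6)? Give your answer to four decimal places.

With m_i denoting the second derivative at x_i, h_i = 2, 3, 1, 2, and Δ_i = (y_(i+1) − y_i)/h_i = 9/2, -4, -2, 1:
  2·m_0 + 10·m_1 + 3·m_2 = 6(Δ_1 - Δ_0) = -51
  3·m_1 + 8·m_2 + 1·m_3 = 6(Δ_2 - Δ_1) = 12
  1·m_2 + 6·m_3 + 2·m_4 = 6(Δ_3 - Δ_2) = 18
Clamped end conditions give two more equations: 2h_0·m_0 + h_0·m_1 = 6(Δ_0 - S'(0)) = 12 and h_3·m_3 + 2h_3·m_4 = 6(S'(8) - Δ_3) = -6.
Solving the tridiagonal system: m_0 = 116/17, m_1 = -130/17, m_2 = 67/17, m_3 = 58/17, m_4 = -109/34.

3.4118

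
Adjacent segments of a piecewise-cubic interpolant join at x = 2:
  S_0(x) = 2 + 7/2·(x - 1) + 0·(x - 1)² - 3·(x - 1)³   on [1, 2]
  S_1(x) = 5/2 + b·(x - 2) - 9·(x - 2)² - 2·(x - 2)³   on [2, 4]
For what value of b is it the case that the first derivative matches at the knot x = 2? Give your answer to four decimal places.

-5.5000

S_0'(x) = 7/2 + 0·(x - 1) - 9·(x - 1)², so S_0'(2) = -11/2. On the right, S_1'(2) = b, so b = -11/2.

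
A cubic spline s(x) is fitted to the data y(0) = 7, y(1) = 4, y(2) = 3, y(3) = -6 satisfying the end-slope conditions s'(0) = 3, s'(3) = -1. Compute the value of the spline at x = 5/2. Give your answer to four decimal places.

-2.2167

Put M_i = s'' at the i-th knot. Here h = (1, 1, 1) and Δ = (-3, -1, -9), so the interior equations h_(i-1)·M_(i-1) + 2(h_(i-1)+h_i)·M_i + h_i·M_(i+1) = 6(Δ_i − Δ_(i-1)) read
  1·M_0 + 4·M_1 + 1·M_2 = 6(Δ_1 - Δ_0) = 12
  1·M_1 + 4·M_2 + 1·M_3 = 6(Δ_2 - Δ_1) = -48
Clamped end conditions give two more equations: 2h_0·M_0 + h_0·M_1 = 6(Δ_0 - s'(0)) = -36 and h_2·M_2 + 2h_2·M_3 = 6(s'(3) - Δ_2) = 48.
Forward elimination and back-substitution give M_0 = -388/15, M_1 = 236/15, M_2 = -376/15, M_3 = 548/15.
On [2, 3], s(x) = 3 - 101/15·(x - 2) - 188/15·(x - 2)² + 154/15·(x - 2)³.
With (x - 2) = 1/2: s(5/2) = -133/60.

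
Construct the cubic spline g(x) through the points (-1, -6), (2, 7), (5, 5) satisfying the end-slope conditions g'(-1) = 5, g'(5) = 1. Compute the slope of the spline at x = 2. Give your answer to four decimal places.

1.2500

Write M_i for g''(x_i). With h_i = 3, 3 and divided differences Δ_i = 13/3, -2/3, the continuity of g' gives the tridiagonal system
  3·M_0 + 12·M_1 + 3·M_2 = 6(Δ_1 - Δ_0) = -30
Clamped end conditions give two more equations: 2h_0·M_0 + h_0·M_1 = 6(Δ_0 - g'(-1)) = -4 and h_1·M_1 + 2h_1·M_2 = 6(g'(5) - Δ_1) = 10.
Solving: M_0 = 7/6, M_1 = -11/3, M_2 = 7/2.
On [2, 5], g'(x) = b_1 + 2c_1·(x - 2) + 3d_1·(x - 2)² with b_1 = Δ_1 - h_1(2M_1 + M_2)/6 = 5/4, c_1 = M_1/2 = -11/6, d_1 = (M_2 - M_1)/(6h_1) = 43/108. So g'(2) = 5/4.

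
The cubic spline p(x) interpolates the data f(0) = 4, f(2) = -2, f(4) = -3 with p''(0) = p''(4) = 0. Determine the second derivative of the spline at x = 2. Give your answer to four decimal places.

1.8750

Write M_i for p''(x_i). With h_i = 2, 2 and divided differences Δ_i = -3, -1/2, the continuity of p' gives the tridiagonal system
  2·M_0 + 8·M_1 + 2·M_2 = 6(Δ_1 - Δ_0) = 15
Natural end conditions: M_0 = M_2 = 0.
Forward elimination and back-substitution give M_0 = 0, M_1 = 15/8, M_2 = 0.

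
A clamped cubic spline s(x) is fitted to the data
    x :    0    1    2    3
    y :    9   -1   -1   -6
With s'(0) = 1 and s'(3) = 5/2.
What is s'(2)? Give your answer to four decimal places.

-2.6000

Write M_i for s''(x_i). With h_i = 1, 1, 1 and divided differences Δ_i = -10, 0, -5, the continuity of s' gives the tridiagonal system
  1·M_0 + 4·M_1 + 1·M_2 = 6(Δ_1 - Δ_0) = 60
  1·M_1 + 4·M_2 + 1·M_3 = 6(Δ_2 - Δ_1) = -30
Clamped end conditions give two more equations: 2h_0·M_0 + h_0·M_1 = 6(Δ_0 - s'(0)) = -66 and h_2·M_2 + 2h_2·M_3 = 6(s'(3) - Δ_2) = 45.
Hence M_0 = -249/5, M_1 = 168/5, M_2 = -123/5, M_3 = 174/5.
On [2, 3], s'(x) = b_2 + 2c_2·(x - 2) + 3d_2·(x - 2)² with b_2 = Δ_2 - h_2(2M_2 + M_3)/6 = -13/5, c_2 = M_2/2 = -123/10, d_2 = (M_3 - M_2)/(6h_2) = 99/10. So s'(2) = -13/5.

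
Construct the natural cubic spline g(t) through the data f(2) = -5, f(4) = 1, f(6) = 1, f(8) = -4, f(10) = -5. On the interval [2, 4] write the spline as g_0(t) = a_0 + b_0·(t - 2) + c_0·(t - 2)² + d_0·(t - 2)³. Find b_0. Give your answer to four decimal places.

Put M_i = g'' at the i-th knot. Here h = (2, 2, 2, 2) and Δ = (3, 0, -5/2, -1/2), so the interior equations h_(i-1)·M_(i-1) + 2(h_(i-1)+h_i)·M_i + h_i·M_(i+1) = 6(Δ_i − Δ_(i-1)) read
  2·M_0 + 8·M_1 + 2·M_2 = 6(Δ_1 - Δ_0) = -18
  2·M_1 + 8·M_2 + 2·M_3 = 6(Δ_2 - Δ_1) = -15
  2·M_2 + 8·M_3 + 2·M_4 = 6(Δ_3 - Δ_2) = 12
Natural end conditions: M_0 = M_4 = 0.
Hence M_0 = 0, M_1 = -99/56, M_2 = -27/14, M_3 = 111/56, M_4 = 0.
On [2, 4], with g_0(t) = a_0 + b_0·(t - 2) + c_0·(t - 2)² + d_0·(t - 2)³: c_0 = M_0/2 = 0, d_0 = (M_1 - M_0)/(6h_0) = -33/224, b_0 = Δ_0 - h_0(2M_0 + M_1)/6 = 201/56.

3.5893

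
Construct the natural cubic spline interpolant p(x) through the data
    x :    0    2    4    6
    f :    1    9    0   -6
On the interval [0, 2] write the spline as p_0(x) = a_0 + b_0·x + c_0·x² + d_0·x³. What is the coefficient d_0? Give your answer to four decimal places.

-0.5917

Put σ_i = p'' at the i-th knot. Here h = (2, 2, 2) and Δ = (4, -9/2, -3), so the interior equations h_(i-1)·σ_(i-1) + 2(h_(i-1)+h_i)·σ_i + h_i·σ_(i+1) = 6(Δ_i − Δ_(i-1)) read
  2·σ_0 + 8·σ_1 + 2·σ_2 = 6(Δ_1 - Δ_0) = -51
  2·σ_1 + 8·σ_2 + 2·σ_3 = 6(Δ_2 - Δ_1) = 9
Natural end conditions: σ_0 = σ_3 = 0.
Hence σ_0 = 0, σ_1 = -71/10, σ_2 = 29/10, σ_3 = 0.
On [0, 2], with p_0(x) = a_0 + b_0·x + c_0·x² + d_0·x³: c_0 = σ_0/2 = 0, d_0 = (σ_1 - σ_0)/(6h_0) = -71/120, b_0 = Δ_0 - h_0(2σ_0 + σ_1)/6 = 191/30.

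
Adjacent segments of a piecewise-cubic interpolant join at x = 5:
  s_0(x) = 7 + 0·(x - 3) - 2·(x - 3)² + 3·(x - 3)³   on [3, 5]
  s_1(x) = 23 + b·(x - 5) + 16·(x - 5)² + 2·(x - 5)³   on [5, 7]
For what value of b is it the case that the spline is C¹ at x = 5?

28

s_0'(x) = 0 - 4·(x - 3) + 9·(x - 3)², so s_0'(5) = 28. On the right, s_1'(5) = b, so b = 28.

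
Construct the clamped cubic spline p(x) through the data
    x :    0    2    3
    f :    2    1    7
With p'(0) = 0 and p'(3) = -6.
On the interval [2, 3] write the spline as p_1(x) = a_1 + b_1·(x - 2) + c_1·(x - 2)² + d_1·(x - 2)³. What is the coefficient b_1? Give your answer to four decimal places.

7.7500

Put σ_i = p'' at the i-th knot. Here h = (2, 1) and Δ = (-1/2, 6), so the interior equations h_(i-1)·σ_(i-1) + 2(h_(i-1)+h_i)·σ_i + h_i·σ_(i+1) = 6(Δ_i − Δ_(i-1)) read
  2·σ_0 + 6·σ_1 + 1·σ_2 = 6(Δ_1 - Δ_0) = 39
Clamped end conditions give two more equations: 2h_0·σ_0 + h_0·σ_1 = 6(Δ_0 - p'(0)) = -3 and h_1·σ_1 + 2h_1·σ_2 = 6(p'(3) - Δ_1) = -72.
Hence σ_0 = -37/4, σ_1 = 17, σ_2 = -89/2.
On [2, 3], with p_1(x) = a_1 + b_1·(x - 2) + c_1·(x - 2)² + d_1·(x - 2)³: c_1 = σ_1/2 = 17/2, d_1 = (σ_2 - σ_1)/(6h_1) = -41/4, b_1 = Δ_1 - h_1(2σ_1 + σ_2)/6 = 31/4.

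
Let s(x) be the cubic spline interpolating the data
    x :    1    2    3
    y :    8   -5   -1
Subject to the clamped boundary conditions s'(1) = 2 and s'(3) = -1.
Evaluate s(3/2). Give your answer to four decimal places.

Let M_i = s''(x_i). Step sizes h_i = 1, 1; slopes of the chords Δ_i = (y_(i+1) - y_i)/h_i = -13, 4.
  1·M_0 + 4·M_1 + 1·M_2 = 6(Δ_1 - Δ_0) = 102
Clamped end conditions give two more equations: 2h_0·M_0 + h_0·M_1 = 6(Δ_0 - s'(1)) = -90 and h_1·M_1 + 2h_1·M_2 = 6(s'(3) - Δ_1) = -30.
Hence M_0 = -72, M_1 = 54, M_2 = -42.
On [1, 2], s(x) = 8 + 2·(x - 1) - 36·(x - 1)² + 21·(x - 1)³.
With (x - 1) = 1/2: s(3/2) = 21/8.

2.6250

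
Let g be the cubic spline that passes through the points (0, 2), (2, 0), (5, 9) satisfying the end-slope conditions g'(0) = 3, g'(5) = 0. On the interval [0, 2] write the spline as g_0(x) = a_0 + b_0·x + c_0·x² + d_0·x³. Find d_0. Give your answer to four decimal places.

With M_i denoting the second derivative at x_i, h_i = 2, 3, and Δ_i = (y_(i+1) − y_i)/h_i = -1, 3:
  2·M_0 + 10·M_1 + 3·M_2 = 6(Δ_1 - Δ_0) = 24
Clamped end conditions give two more equations: 2h_0·M_0 + h_0·M_1 = 6(Δ_0 - g'(0)) = -24 and h_1·M_1 + 2h_1·M_2 = 6(g'(5) - Δ_1) = -18.
Solving the tridiagonal system: M_0 = -9, M_1 = 6, M_2 = -6.
On [0, 2], with g_0(x) = a_0 + b_0·x + c_0·x² + d_0·x³: c_0 = M_0/2 = -9/2, d_0 = (M_1 - M_0)/(6h_0) = 5/4, b_0 = Δ_0 - h_0(2M_0 + M_1)/6 = 3.

1.2500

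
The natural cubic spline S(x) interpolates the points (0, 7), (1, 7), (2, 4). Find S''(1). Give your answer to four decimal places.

Let σ_i = S''(x_i). Step sizes h_i = 1, 1; slopes of the chords Δ_i = (y_(i+1) - y_i)/h_i = 0, -3.
  1·σ_0 + 4·σ_1 + 1·σ_2 = 6(Δ_1 - Δ_0) = -18
Natural end conditions: σ_0 = σ_2 = 0.
Solving: σ_0 = 0, σ_1 = -9/2, σ_2 = 0.

-4.5000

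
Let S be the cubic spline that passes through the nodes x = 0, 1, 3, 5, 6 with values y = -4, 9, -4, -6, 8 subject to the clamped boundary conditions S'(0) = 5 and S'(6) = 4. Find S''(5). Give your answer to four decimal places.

Put M_i = S'' at the i-th knot. Here h = (1, 2, 2, 1) and Δ = (13, -13/2, -1, 14), so the interior equations h_(i-1)·M_(i-1) + 2(h_(i-1)+h_i)·M_i + h_i·M_(i+1) = 6(Δ_i − Δ_(i-1)) read
  1·M_0 + 6·M_1 + 2·M_2 = 6(Δ_1 - Δ_0) = -117
  2·M_1 + 8·M_2 + 2·M_3 = 6(Δ_2 - Δ_1) = 33
  2·M_2 + 6·M_3 + 1·M_4 = 6(Δ_3 - Δ_2) = 90
Clamped end conditions give two more equations: 2h_0·M_0 + h_0·M_1 = 6(Δ_0 - S'(0)) = 48 and h_3·M_3 + 2h_3·M_4 = 6(S'(6) - Δ_3) = -60.
Solving: M_0 = 5009/132, M_1 = -1841/66, M_2 = 149/24, M_3 = 1291/66, M_4 = -5251/132.

19.5606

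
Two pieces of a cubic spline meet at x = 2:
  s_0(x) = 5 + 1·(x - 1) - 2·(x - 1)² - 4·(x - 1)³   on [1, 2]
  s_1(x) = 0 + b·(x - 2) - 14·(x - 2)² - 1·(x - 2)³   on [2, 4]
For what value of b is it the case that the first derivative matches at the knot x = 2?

-15

s_0'(x) = 1 - 4·(x - 1) - 12·(x - 1)², so s_0'(2) = -15. On the right, s_1'(2) = b, so b = -15.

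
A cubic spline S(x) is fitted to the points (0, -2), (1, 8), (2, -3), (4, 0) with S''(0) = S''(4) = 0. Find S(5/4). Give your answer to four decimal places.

6.5024

Write m_i for S''(x_i). With h_i = 1, 1, 2 and divided differences Δ_i = 10, -11, 3/2, the continuity of S' gives the tridiagonal system
  1·m_0 + 4·m_1 + 1·m_2 = 6(Δ_1 - Δ_0) = -126
  1·m_1 + 6·m_2 + 2·m_3 = 6(Δ_2 - Δ_1) = 75
Natural end conditions: m_0 = m_3 = 0.
Solving: m_0 = 0, m_1 = -831/23, m_2 = 426/23, m_3 = 0.
On [1, 2], S(x) = 8 - 47/23·(x - 1) - 831/46·(x - 1)² + 419/46·(x - 1)³.
With (x - 1) = 1/4: S(5/4) = 19143/2944.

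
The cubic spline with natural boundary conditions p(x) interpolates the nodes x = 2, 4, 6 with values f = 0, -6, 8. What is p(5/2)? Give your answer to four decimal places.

With σ_i denoting the second derivative at x_i, h_i = 2, 2, and Δ_i = (y_(i+1) − y_i)/h_i = -3, 7:
  2·σ_0 + 8·σ_1 + 2·σ_2 = 6(Δ_1 - Δ_0) = 60
Natural end conditions: σ_0 = σ_2 = 0.
Hence σ_0 = 0, σ_1 = 15/2, σ_2 = 0.
On [2, 4], p(x) = 0 - 11/2·(x - 2) + 0·(x - 2)² + 5/8·(x - 2)³.
With (x - 2) = 1/2: p(5/2) = -171/64.

-2.6719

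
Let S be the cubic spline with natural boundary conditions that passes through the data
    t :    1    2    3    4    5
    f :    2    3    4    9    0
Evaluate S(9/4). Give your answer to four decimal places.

2.9235

Write m_i for S''(x_i). With h_i = 1, 1, 1, 1 and divided differences Δ_i = 1, 1, 5, -9, the continuity of S' gives the tridiagonal system
  1·m_0 + 4·m_1 + 1·m_2 = 6(Δ_1 - Δ_0) = 0
  1·m_1 + 4·m_2 + 1·m_3 = 6(Δ_2 - Δ_1) = 24
  1·m_2 + 4·m_3 + 1·m_4 = 6(Δ_3 - Δ_2) = -84
Natural end conditions: m_0 = m_4 = 0.
Hence m_0 = 0, m_1 = -45/14, m_2 = 90/7, m_3 = -339/14, m_4 = 0.
On [2, 3], S(t) = 3 - 1/14·(t - 2) - 45/28·(t - 2)² + 75/28·(t - 2)³.
With (t - 2) = 1/4: S(9/4) = 5239/1792.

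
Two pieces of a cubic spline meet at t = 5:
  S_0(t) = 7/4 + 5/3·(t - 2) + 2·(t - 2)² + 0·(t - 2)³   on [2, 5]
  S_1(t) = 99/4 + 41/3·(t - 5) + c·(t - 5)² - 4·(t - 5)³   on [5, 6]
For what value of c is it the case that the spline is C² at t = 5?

S_0''(t) = 4 + 0·(t - 2), so S_0''(5) = 4. On the right, S_1''(5) = 2c, so c = 2.

2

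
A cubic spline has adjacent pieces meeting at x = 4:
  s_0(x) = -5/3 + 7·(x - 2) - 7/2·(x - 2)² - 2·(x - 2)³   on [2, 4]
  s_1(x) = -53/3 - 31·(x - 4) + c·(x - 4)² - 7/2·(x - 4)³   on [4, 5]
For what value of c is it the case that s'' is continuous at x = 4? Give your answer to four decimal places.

s_0''(x) = -7 - 12·(x - 2), so s_0''(4) = -31. On the right, s_1''(4) = 2c, so c = -31/2.

-15.5000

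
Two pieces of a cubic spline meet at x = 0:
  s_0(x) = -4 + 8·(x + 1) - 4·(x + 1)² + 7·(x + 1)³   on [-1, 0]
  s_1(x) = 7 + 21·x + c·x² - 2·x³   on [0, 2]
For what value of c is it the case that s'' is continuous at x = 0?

17

s_0''(x) = -8 + 42·(x + 1), so s_0''(0) = 34. On the right, s_1''(0) = 2c, so c = 17.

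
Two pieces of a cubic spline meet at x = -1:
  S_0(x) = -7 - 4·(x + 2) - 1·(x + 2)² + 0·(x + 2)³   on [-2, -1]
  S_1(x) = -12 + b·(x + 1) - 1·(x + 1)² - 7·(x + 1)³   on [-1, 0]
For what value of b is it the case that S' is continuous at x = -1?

S_0'(x) = -4 - 2·(x + 2) + 0·(x + 2)², so S_0'(-1) = -6. On the right, S_1'(-1) = b, so b = -6.

-6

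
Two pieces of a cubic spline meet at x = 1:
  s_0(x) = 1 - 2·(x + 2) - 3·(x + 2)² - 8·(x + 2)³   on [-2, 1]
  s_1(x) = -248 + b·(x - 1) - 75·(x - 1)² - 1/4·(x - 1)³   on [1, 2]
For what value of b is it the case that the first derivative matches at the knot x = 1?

s_0'(x) = -2 - 6·(x + 2) - 24·(x + 2)², so s_0'(1) = -236. On the right, s_1'(1) = b, so b = -236.

-236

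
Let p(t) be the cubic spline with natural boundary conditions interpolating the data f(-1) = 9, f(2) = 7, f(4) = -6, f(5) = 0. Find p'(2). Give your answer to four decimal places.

-7.0952

Write M_i for p''(x_i). With h_i = 3, 2, 1 and divided differences Δ_i = -2/3, -13/2, 6, the continuity of p' gives the tridiagonal system
  3·M_0 + 10·M_1 + 2·M_2 = 6(Δ_1 - Δ_0) = -35
  2·M_1 + 6·M_2 + 1·M_3 = 6(Δ_2 - Δ_1) = 75
Natural end conditions: M_0 = M_3 = 0.
Forward elimination and back-substitution give M_0 = 0, M_1 = -45/7, M_2 = 205/14, M_3 = 0.
On [2, 4], p'(t) = b_1 + 2c_1·(t - 2) + 3d_1·(t - 2)² with b_1 = Δ_1 - h_1(2M_1 + M_2)/6 = -149/21, c_1 = M_1/2 = -45/14, d_1 = (M_2 - M_1)/(6h_1) = 295/168. So p'(2) = -149/21.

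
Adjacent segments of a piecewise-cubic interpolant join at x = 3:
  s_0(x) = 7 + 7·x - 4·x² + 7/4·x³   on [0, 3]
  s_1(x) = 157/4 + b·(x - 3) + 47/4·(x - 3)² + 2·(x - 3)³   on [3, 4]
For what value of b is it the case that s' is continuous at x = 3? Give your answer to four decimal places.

30.2500

s_0'(x) = 7 - 8·x + 21/4·x², so s_0'(3) = 121/4. On the right, s_1'(3) = b, so b = 121/4.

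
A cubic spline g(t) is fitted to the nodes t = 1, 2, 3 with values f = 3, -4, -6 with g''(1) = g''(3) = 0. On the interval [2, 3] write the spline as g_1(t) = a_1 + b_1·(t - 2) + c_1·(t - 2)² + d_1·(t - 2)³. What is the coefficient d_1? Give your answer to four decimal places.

Write M_i for g''(x_i). With h_i = 1, 1 and divided differences Δ_i = -7, -2, the continuity of g' gives the tridiagonal system
  1·M_0 + 4·M_1 + 1·M_2 = 6(Δ_1 - Δ_0) = 30
Natural end conditions: M_0 = M_2 = 0.
Forward elimination and back-substitution give M_0 = 0, M_1 = 15/2, M_2 = 0.
On [2, 3], with g_1(t) = a_1 + b_1·(t - 2) + c_1·(t - 2)² + d_1·(t - 2)³: c_1 = M_1/2 = 15/4, d_1 = (M_2 - M_1)/(6h_1) = -5/4, b_1 = Δ_1 - h_1(2M_1 + M_2)/6 = -9/2.

-1.2500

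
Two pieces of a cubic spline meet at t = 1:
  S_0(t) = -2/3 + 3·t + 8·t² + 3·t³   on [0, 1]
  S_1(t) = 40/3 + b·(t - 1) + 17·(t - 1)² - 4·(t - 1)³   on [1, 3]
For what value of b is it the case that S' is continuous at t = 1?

28

S_0'(t) = 3 + 16·t + 9·t², so S_0'(1) = 28. On the right, S_1'(1) = b, so b = 28.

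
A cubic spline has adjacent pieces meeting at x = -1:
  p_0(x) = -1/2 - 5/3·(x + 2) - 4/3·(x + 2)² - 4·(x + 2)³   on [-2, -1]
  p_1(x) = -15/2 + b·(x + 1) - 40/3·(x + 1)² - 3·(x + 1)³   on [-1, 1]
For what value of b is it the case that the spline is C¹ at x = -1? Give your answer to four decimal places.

p_0'(x) = -5/3 - 8/3·(x + 2) - 12·(x + 2)², so p_0'(-1) = -49/3. On the right, p_1'(-1) = b, so b = -49/3.

-16.3333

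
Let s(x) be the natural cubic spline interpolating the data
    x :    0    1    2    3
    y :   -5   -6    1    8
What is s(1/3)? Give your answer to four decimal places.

With M_i denoting the second derivative at x_i, h_i = 1, 1, 1, and Δ_i = (y_(i+1) − y_i)/h_i = -1, 7, 7:
  1·M_0 + 4·M_1 + 1·M_2 = 6(Δ_1 - Δ_0) = 48
  1·M_1 + 4·M_2 + 1·M_3 = 6(Δ_2 - Δ_1) = 0
Natural end conditions: M_0 = M_3 = 0.
Solving the tridiagonal system: M_0 = 0, M_1 = 64/5, M_2 = -16/5, M_3 = 0.
On [0, 1], s(x) = -5 - 47/15·x + 0·x² + 32/15·x³.
With x = 1/3: s(1/3) = -2416/405.

-5.9654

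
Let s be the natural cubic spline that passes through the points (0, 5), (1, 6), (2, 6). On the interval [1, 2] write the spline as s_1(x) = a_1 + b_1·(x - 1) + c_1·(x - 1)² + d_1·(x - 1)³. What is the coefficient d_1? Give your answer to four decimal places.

0.2500

Let M_i = s''(x_i). Step sizes h_i = 1, 1; slopes of the chords Δ_i = (y_(i+1) - y_i)/h_i = 1, 0.
  1·M_0 + 4·M_1 + 1·M_2 = 6(Δ_1 - Δ_0) = -6
Natural end conditions: M_0 = M_2 = 0.
Hence M_0 = 0, M_1 = -3/2, M_2 = 0.
On [1, 2], with s_1(x) = a_1 + b_1·(x - 1) + c_1·(x - 1)² + d_1·(x - 1)³: c_1 = M_1/2 = -3/4, d_1 = (M_2 - M_1)/(6h_1) = 1/4, b_1 = Δ_1 - h_1(2M_1 + M_2)/6 = 1/2.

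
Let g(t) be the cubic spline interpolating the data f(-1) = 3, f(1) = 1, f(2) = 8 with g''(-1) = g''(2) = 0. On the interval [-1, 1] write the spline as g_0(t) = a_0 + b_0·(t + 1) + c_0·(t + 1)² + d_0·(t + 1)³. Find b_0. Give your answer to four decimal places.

Let M_i = g''(x_i). Step sizes h_i = 2, 1; slopes of the chords Δ_i = (y_(i+1) - y_i)/h_i = -1, 7.
  2·M_0 + 6·M_1 + 1·M_2 = 6(Δ_1 - Δ_0) = 48
Natural end conditions: M_0 = M_2 = 0.
Forward elimination and back-substitution give M_0 = 0, M_1 = 8, M_2 = 0.
On [-1, 1], with g_0(t) = a_0 + b_0·(t + 1) + c_0·(t + 1)² + d_0·(t + 1)³: c_0 = M_0/2 = 0, d_0 = (M_1 - M_0)/(6h_0) = 2/3, b_0 = Δ_0 - h_0(2M_0 + M_1)/6 = -11/3.

-3.6667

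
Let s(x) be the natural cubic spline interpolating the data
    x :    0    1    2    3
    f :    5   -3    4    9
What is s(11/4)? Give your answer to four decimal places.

With M_i denoting the second derivative at x_i, h_i = 1, 1, 1, and Δ_i = (y_(i+1) − y_i)/h_i = -8, 7, 5:
  1·M_0 + 4·M_1 + 1·M_2 = 6(Δ_1 - Δ_0) = 90
  1·M_1 + 4·M_2 + 1·M_3 = 6(Δ_2 - Δ_1) = -12
Natural end conditions: M_0 = M_3 = 0.
Solving the tridiagonal system: M_0 = 0, M_1 = 124/5, M_2 = -46/5, M_3 = 0.
On [2, 3], s(x) = 4 + 121/15·(x - 2) - 23/5·(x - 2)² + 23/15·(x - 2)³.
With (x - 2) = 3/4: s(11/4) = 519/64.

8.1094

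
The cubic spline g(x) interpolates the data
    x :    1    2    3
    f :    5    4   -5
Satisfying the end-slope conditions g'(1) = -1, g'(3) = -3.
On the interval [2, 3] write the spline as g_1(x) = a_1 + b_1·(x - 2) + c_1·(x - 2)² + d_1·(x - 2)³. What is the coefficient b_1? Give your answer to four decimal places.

-6.5000

Write σ_i for g''(x_i). With h_i = 1, 1 and divided differences Δ_i = -1, -9, the continuity of g' gives the tridiagonal system
  1·σ_0 + 4·σ_1 + 1·σ_2 = 6(Δ_1 - Δ_0) = -48
Clamped end conditions give two more equations: 2h_0·σ_0 + h_0·σ_1 = 6(Δ_0 - g'(1)) = 0 and h_1·σ_1 + 2h_1·σ_2 = 6(g'(3) - Δ_1) = 36.
Forward elimination and back-substitution give σ_0 = 11, σ_1 = -22, σ_2 = 29.
On [2, 3], with g_1(x) = a_1 + b_1·(x - 2) + c_1·(x - 2)² + d_1·(x - 2)³: c_1 = σ_1/2 = -11, d_1 = (σ_2 - σ_1)/(6h_1) = 17/2, b_1 = Δ_1 - h_1(2σ_1 + σ_2)/6 = -13/2.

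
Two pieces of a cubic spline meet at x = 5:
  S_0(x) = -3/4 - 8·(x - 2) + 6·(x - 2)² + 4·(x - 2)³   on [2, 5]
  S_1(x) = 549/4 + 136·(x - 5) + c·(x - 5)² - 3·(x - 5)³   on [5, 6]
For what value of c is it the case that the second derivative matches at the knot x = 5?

S_0''(x) = 12 + 24·(x - 2), so S_0''(5) = 84. On the right, S_1''(5) = 2c, so c = 42.

42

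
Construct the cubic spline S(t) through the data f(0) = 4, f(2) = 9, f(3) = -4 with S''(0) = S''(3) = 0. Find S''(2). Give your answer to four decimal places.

Write M_i for S''(x_i). With h_i = 2, 1 and divided differences Δ_i = 5/2, -13, the continuity of S' gives the tridiagonal system
  2·M_0 + 6·M_1 + 1·M_2 = 6(Δ_1 - Δ_0) = -93
Natural end conditions: M_0 = M_2 = 0.
Hence M_0 = 0, M_1 = -31/2, M_2 = 0.

-15.5000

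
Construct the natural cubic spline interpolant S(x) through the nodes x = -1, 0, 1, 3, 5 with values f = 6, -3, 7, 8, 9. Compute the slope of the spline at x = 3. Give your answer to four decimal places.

-2.2143

With m_i denoting the second derivative at x_i, h_i = 1, 1, 2, 2, and Δ_i = (y_(i+1) − y_i)/h_i = -9, 10, 1/2, 1/2:
  1·m_0 + 4·m_1 + 1·m_2 = 6(Δ_1 - Δ_0) = 114
  1·m_1 + 6·m_2 + 2·m_3 = 6(Δ_2 - Δ_1) = -57
  2·m_2 + 8·m_3 + 2·m_4 = 6(Δ_3 - Δ_2) = 0
Natural end conditions: m_0 = m_4 = 0.
Solving the tridiagonal system: m_0 = 0, m_1 = 228/7, m_2 = -114/7, m_3 = 57/14, m_4 = 0.
On [3, 5], S'(x) = b_3 + 2c_3·(x - 3) + 3d_3·(x - 3)² with b_3 = Δ_3 - h_3(2m_3 + m_4)/6 = -31/14, c_3 = m_3/2 = 57/28, d_3 = (m_4 - m_3)/(6h_3) = -19/56. So S'(3) = -31/14.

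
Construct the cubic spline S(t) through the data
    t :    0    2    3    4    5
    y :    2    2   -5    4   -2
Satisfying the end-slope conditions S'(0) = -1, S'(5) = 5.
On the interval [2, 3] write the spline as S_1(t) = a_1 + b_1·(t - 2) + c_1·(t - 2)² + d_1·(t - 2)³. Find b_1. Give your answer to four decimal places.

-7.9878

Write m_i for S''(x_i). With h_i = 2, 1, 1, 1 and divided differences Δ_i = 0, -7, 9, -6, the continuity of S' gives the tridiagonal system
  2·m_0 + 6·m_1 + 1·m_2 = 6(Δ_1 - Δ_0) = -42
  1·m_1 + 4·m_2 + 1·m_3 = 6(Δ_2 - Δ_1) = 96
  1·m_2 + 4·m_3 + 1·m_4 = 6(Δ_3 - Δ_2) = -90
Clamped end conditions give two more equations: 2h_0·m_0 + h_0·m_1 = 6(Δ_0 - S'(0)) = 6 and h_3·m_3 + 2h_3·m_4 = 6(S'(5) - Δ_3) = 66.
Hence m_0 = 819/82, m_1 = -696/41, m_2 = 1635/41, m_3 = -1908/41, m_4 = 2307/41.
On [2, 3], with S_1(t) = a_1 + b_1·(t - 2) + c_1·(t - 2)² + d_1·(t - 2)³: c_1 = m_1/2 = -348/41, d_1 = (m_2 - m_1)/(6h_1) = 777/82, b_1 = Δ_1 - h_1(2m_1 + m_2)/6 = -655/82.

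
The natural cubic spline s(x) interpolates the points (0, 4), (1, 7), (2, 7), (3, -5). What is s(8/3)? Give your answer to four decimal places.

With σ_i denoting the second derivative at x_i, h_i = 1, 1, 1, and Δ_i = (y_(i+1) − y_i)/h_i = 3, 0, -12:
  1·σ_0 + 4·σ_1 + 1·σ_2 = 6(Δ_1 - Δ_0) = -18
  1·σ_1 + 4·σ_2 + 1·σ_3 = 6(Δ_2 - Δ_1) = -72
Natural end conditions: σ_0 = σ_3 = 0.
Solving: σ_0 = 0, σ_1 = 0, σ_2 = -18, σ_3 = 0.
On [2, 3], s(x) = 7 - 6·(x - 2) - 9·(x - 2)² + 3·(x - 2)³.
With (x - 2) = 2/3: s(8/3) = -1/9.

-0.1111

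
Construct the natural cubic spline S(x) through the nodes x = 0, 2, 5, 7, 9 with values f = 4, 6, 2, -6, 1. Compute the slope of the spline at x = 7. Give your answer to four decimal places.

-0.6967

Put M_i = S'' at the i-th knot. Here h = (2, 3, 2, 2) and Δ = (1, -4/3, -4, 7/2), so the interior equations h_(i-1)·M_(i-1) + 2(h_(i-1)+h_i)·M_i + h_i·M_(i+1) = 6(Δ_i − Δ_(i-1)) read
  2·M_0 + 10·M_1 + 3·M_2 = 6(Δ_1 - Δ_0) = -14
  3·M_1 + 10·M_2 + 2·M_3 = 6(Δ_2 - Δ_1) = -16
  2·M_2 + 8·M_3 + 2·M_4 = 6(Δ_3 - Δ_2) = 45
Natural end conditions: M_0 = M_4 = 0.
Forward elimination and back-substitution give M_0 = 0, M_1 = -205/344, M_2 = -461/172, M_3 = 4331/688, M_4 = 0.
On [7, 9], S'(x) = b_3 + 2c_3·(x - 7) + 3d_3·(x - 7)² with b_3 = Δ_3 - h_3(2M_3 + M_4)/6 = -719/1032, c_3 = M_3/2 = 4331/1376, d_3 = (M_4 - M_3)/(6h_3) = -4331/8256. So S'(7) = -719/1032.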